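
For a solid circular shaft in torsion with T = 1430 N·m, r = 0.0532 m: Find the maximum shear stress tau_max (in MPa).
Model: a solid circular shaft in torsion, so tau_max = (2·T) / (π·r^3).
Substitute:
  tau_max = (2 × 1430) / (π × 0.0532^3)
  tau_max = 6.046 × 10⁶ Pa
Convert: tau_max = 6.046 × 10⁶ Pa = 6.046 MPa
Final answer: tau_max = 6.046 MPa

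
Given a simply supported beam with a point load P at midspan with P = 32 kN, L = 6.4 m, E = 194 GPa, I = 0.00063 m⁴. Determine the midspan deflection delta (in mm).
Model: a simply supported beam with a point load P at midspan, so delta = (P·L^3) / (48·E·I).
Convert to SI units:
  P = 32 kN = 32000 N
  E = 194 GPa = 1.94 × 10¹¹ Pa
Substitute:
  delta = (32000 × 6.4^3) / (48 × (1.94 × 10¹¹) × 0.00063)
  delta = 0.00143 m
Convert: delta = 0.00143 m = 1.43 mm
Final answer: delta = 1.43 mm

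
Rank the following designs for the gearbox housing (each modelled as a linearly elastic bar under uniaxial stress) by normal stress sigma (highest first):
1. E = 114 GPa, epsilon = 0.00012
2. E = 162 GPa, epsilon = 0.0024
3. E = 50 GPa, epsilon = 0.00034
Model: a linearly elastic bar under uniaxial stress, so sigma = E·epsilon (SI units).
  Case 1: sigma = (1.14 × 10¹¹) × 0.00012 = 1.368 × 10⁷ Pa = 13.68 MPa
  Case 2: sigma = (1.62 × 10¹¹) × 0.0024 = 3.888 × 10⁸ Pa = 388.8 MPa
  Case 3: sigma = (5 × 10¹⁰) × 0.00034 = 1.7 × 10⁷ Pa = 17 MPa
Ordering: 388.8 MPa (case 2) > 17 MPa (case 3) > 13.68 MPa (case 1)
Final answer: 2, 3, 1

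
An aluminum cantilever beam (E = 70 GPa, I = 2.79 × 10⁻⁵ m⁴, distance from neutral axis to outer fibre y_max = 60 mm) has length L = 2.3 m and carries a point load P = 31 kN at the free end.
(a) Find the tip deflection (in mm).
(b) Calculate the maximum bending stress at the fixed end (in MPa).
(a) Tip deflection of a cantilever with an end point load: δ = P·L^3 / (3·E·I). Convert P = 31 kN = 31000 N, E = 70 GPa = 7 × 10¹⁰ Pa.
  δ = (31000 × 2.3^3) / (3 × (7 × 10¹⁰) × (2.79 × 10⁻⁵)) = 0.06438 m = 64.38 mm
(b) Maximum bending moment at the fixed end: M = P·L = 31000 × 2.3 = 71300 N·m. Convert y_max = 60 mm = 0.06 m.
  σ = M·y_max / I = (71300 × 0.06) / (2.79 × 10⁻⁵) = 1.533 × 10⁸ Pa = 153.3 MPa
Final answer: (a) δ = 64.38 mm, (b) σ = 153.3 MPa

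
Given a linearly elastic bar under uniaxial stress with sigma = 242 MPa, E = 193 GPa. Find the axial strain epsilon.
Model: a linearly elastic bar under uniaxial stress, so epsilon = sigma / E.
Convert to SI units:
  sigma = 242 MPa = 2.42 × 10⁸ Pa
  E = 193 GPa = 1.93 × 10¹¹ Pa
Substitute:
  epsilon = (2.42 × 10⁸) / (1.93 × 10¹¹)
  epsilon = 0.001254
Final answer: epsilon = 0.001254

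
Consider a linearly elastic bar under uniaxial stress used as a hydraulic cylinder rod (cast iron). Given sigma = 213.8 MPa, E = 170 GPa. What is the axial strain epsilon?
Model: a linearly elastic bar under uniaxial stress, so epsilon = sigma / E.
Convert to SI units:
  sigma = 213.8 MPa = 2.138 × 10⁸ Pa
  E = 170 GPa = 1.7 × 10¹¹ Pa
Substitute:
  epsilon = (2.138 × 10⁸) / (1.7 × 10¹¹)
  epsilon = 0.001258
Final answer: epsilon = 0.001258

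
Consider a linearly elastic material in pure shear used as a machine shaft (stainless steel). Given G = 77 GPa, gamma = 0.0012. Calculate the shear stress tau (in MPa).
Model: a linearly elastic material in pure shear, so tau = G·gamma.
Convert to SI units:
  G = 77 GPa = 7.7 × 10¹⁰ Pa
Substitute:
  tau = (7.7 × 10¹⁰) × 0.0012
  tau = 9.24 × 10⁷ Pa
Convert: tau = 9.24 × 10⁷ Pa = 92.4 MPa
Final answer: tau = 92.4 MPa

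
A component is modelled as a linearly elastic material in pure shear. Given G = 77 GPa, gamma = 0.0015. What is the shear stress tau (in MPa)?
Model: a linearly elastic material in pure shear, so tau = G·gamma.
Convert to SI units:
  G = 77 GPa = 7.7 × 10¹⁰ Pa
Substitute:
  tau = (7.7 × 10¹⁰) × 0.0015
  tau = 1.155 × 10⁸ Pa
Convert: tau = 1.155 × 10⁸ Pa = 115.5 MPa
Final answer: tau = 115.5 MPa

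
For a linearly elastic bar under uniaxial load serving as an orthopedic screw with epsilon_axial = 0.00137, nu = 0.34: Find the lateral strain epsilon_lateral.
Model: a linearly elastic bar under uniaxial load, so epsilon_lateral = -nu·epsilon_axial.
Substitute:
  epsilon_lateral = -(0.34 × 0.00137)
  epsilon_lateral = -0.0004658
Final answer: epsilon_lateral = -0.0004658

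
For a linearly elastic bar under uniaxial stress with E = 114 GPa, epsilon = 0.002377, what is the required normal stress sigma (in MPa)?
Model: a linearly elastic bar under uniaxial stress, so epsilon = sigma / E.
Solve for sigma: sigma = epsilon·E.
Convert to SI units:
  E = 114 GPa = 1.14 × 10¹¹ Pa
Substitute:
  sigma = 0.002377 × (1.14 × 10¹¹)
  sigma = 2.71 × 10⁸ Pa
Convert: sigma = 2.71 × 10⁸ Pa = 271 MPa
Final answer: sigma = 271 MPa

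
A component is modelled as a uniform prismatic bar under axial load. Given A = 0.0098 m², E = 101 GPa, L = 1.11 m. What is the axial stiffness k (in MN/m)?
Model: a uniform prismatic bar under axial load, so k = (A·E) / L.
Convert to SI units:
  E = 101 GPa = 1.01 × 10¹¹ Pa
Substitute:
  k = (0.0098 × (1.01 × 10¹¹)) / 1.11
  k = 8.917 × 10⁸ N/m
Convert: k = 8.917 × 10⁸ N/m = 891.7 MN/m
Final answer: k = 891.7 MN/m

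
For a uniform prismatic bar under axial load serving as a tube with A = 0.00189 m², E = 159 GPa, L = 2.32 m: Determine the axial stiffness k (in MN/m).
Model: a uniform prismatic bar under axial load, so k = (A·E) / L.
Convert to SI units:
  E = 159 GPa = 1.59 × 10¹¹ Pa
Substitute:
  k = (0.00189 × (1.59 × 10¹¹)) / 2.32
  k = 1.295 × 10⁸ N/m
Convert: k = 1.295 × 10⁸ N/m = 129.5 MN/m
Final answer: k = 129.5 MN/m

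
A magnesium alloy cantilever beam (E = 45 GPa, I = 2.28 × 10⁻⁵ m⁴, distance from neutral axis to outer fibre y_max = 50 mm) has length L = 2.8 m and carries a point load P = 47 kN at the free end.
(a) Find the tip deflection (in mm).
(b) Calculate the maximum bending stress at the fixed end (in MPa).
(a) Tip deflection of a cantilever with an end point load: δ = P·L^3 / (3·E·I). Convert P = 47 kN = 47000 N, E = 45 GPa = 4.5 × 10¹⁰ Pa.
  δ = (47000 × 2.8^3) / (3 × (4.5 × 10¹⁰) × (2.28 × 10⁻⁵)) = 0.3352 m = 335.2 mm
(b) Maximum bending moment at the fixed end: M = P·L = 47000 × 2.8 = 131600 N·m. Convert y_max = 50 mm = 0.05 m.
  σ = M·y_max / I = (131600 × 0.05) / (2.28 × 10⁻⁵) = 2.886 × 10⁸ Pa = 288.6 MPa
Final answer: (a) δ = 335.2 mm, (b) σ = 288.6 MPa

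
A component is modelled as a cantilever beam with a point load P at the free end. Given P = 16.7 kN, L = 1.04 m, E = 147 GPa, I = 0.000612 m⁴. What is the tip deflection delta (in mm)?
Model: a cantilever beam with a point load P at the free end, so delta = (P·L^3) / (3·E·I).
Convert to SI units:
  P = 16.7 kN = 16700 N
  E = 147 GPa = 1.47 × 10¹¹ Pa
Substitute:
  delta = (16700 × 1.04^3) / (3 × (1.47 × 10¹¹) × 0.000612)
  delta = 6.96 × 10⁻⁵ m
Convert: delta = 6.96 × 10⁻⁵ m = 0.0696 mm
Final answer: delta = 0.0696 mm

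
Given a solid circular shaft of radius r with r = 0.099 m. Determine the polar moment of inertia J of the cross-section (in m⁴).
Model: a solid circular shaft of radius r, so J = (π·r^4) / 2.
Substitute:
  J = (π × 0.099^4) / 2
  J = 0.0001509 m⁴
Final answer: J = 0.0001509 m⁴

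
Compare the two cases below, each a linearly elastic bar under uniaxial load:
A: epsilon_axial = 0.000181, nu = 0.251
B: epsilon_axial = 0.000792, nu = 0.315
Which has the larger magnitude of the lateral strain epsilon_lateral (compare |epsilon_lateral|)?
Model: a linearly elastic bar under uniaxial load, so epsilon_lateral = -nu·epsilon_axial (SI units).
  A: epsilon_lateral = -(0.251 × 0.000181) = -4.543 × 10⁻⁵
  B: epsilon_lateral = -(0.315 × 0.000792) = -0.0002495
|epsilon_lateral|: A = 4.543 × 10⁻⁵, B = 0.0002495, so B is larger in magnitude.
Final answer: B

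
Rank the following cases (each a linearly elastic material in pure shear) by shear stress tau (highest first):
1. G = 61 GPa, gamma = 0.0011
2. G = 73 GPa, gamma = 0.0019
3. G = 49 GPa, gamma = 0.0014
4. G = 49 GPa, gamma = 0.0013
Model: a linearly elastic material in pure shear, so tau = G·gamma (SI units).
  Case 1: tau = (6.1 × 10¹⁰) × 0.0011 = 6.71 × 10⁷ Pa = 67.1 MPa
  Case 2: tau = (7.3 × 10¹⁰) × 0.0019 = 1.387 × 10⁸ Pa = 138.7 MPa
  Case 3: tau = (4.9 × 10¹⁰) × 0.0014 = 6.86 × 10⁷ Pa = 68.6 MPa
  Case 4: tau = (4.9 × 10¹⁰) × 0.0013 = 6.37 × 10⁷ Pa = 63.7 MPa
Ordering: 138.7 MPa (case 2) > 68.6 MPa (case 3) > 67.1 MPa (case 1) > 63.7 MPa (case 4)
Final answer: 2, 3, 1, 4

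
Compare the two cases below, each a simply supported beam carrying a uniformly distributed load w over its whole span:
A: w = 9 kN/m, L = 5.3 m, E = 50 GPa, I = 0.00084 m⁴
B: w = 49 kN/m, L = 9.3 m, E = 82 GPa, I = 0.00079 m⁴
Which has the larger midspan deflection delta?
Model: a simply supported beam carrying a uniformly distributed load w over its whole span, so delta = (5·w·L^4) / (384·E·I) (SI units).
  A: delta = (5 × 9000 × 5.3^4) / (384 × (5 × 10¹⁰) × 0.00084) = 0.002202 m = 2.202 mm
  B: delta = (5 × 49000 × 9.3^4) / (384 × (8.2 × 10¹⁰) × 0.00079) = 0.07368 m = 73.68 mm
73.68 mm > 2.202 mm, so B is larger.
Final answer: B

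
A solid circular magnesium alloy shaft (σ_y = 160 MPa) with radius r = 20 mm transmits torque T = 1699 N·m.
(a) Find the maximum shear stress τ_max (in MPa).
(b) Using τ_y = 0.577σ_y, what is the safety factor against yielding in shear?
(a) For a solid circular shaft, τ_max = T·r/J with J = π·r^4/2, i.e. τ_max = 2·T / (π·r^3). Convert r = 20 mm = 0.02 m.
  τ_max = (2 × 1699) / (π × 0.02^3) = 1.352 × 10⁸ Pa = 135.2 MPa
(b) τ_y = 0.577 × 160 = 92.32 MPa
  SF = τ_y/τ_max = 92.32 / 135.2 = 0.6828
Final answer: (a) τ_max = 135.2 MPa, (b) SF = 0.6828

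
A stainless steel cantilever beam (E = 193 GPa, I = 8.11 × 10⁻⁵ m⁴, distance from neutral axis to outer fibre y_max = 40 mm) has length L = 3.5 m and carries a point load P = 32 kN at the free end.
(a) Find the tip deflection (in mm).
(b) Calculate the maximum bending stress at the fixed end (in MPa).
(a) Tip deflection of a cantilever with an end point load: δ = P·L^3 / (3·E·I). Convert P = 32 kN = 32000 N, E = 193 GPa = 1.93 × 10¹¹ Pa.
  δ = (32000 × 3.5^3) / (3 × (1.93 × 10¹¹) × (8.11 × 10⁻⁵)) = 0.02922 m = 29.22 mm
(b) Maximum bending moment at the fixed end: M = P·L = 32000 × 3.5 = 112000 N·m. Convert y_max = 40 mm = 0.04 m.
  σ = M·y_max / I = (112000 × 0.04) / (8.11 × 10⁻⁵) = 5.524 × 10⁷ Pa = 55.24 MPa
Final answer: (a) δ = 29.22 mm, (b) σ = 55.24 MPa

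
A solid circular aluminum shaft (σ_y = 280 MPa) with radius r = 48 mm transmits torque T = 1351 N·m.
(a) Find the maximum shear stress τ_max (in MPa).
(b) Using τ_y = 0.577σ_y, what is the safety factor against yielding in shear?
(a) For a solid circular shaft, τ_max = T·r/J with J = π·r^4/2, i.e. τ_max = 2·T / (π·r^3). Convert r = 48 mm = 0.048 m.
  τ_max = (2 × 1351) / (π × 0.048^3) = 7.777 × 10⁶ Pa = 7.777 MPa
(b) τ_y = 0.577 × 280 = 161.56 MPa
  SF = τ_y/τ_max = 161.56 / 7.777 = 20.77
Final answer: (a) τ_max = 7.777 MPa, (b) SF = 20.77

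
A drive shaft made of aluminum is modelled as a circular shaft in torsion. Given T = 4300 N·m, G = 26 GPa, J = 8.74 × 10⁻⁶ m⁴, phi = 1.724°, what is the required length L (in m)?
Model: a circular shaft in torsion, so phi = (T·L) / (G·J).
Solve for L: L = (phi·G·J) / T.
Convert to SI units:
  G = 26 GPa = 2.6 × 10¹⁰ Pa
  phi = 1.724° = 0.03009 rad
Substitute:
  L = (0.03009 × (2.6 × 10¹⁰) × (8.74 × 10⁻⁶)) / 4300
  L = 1.59 m
Final answer: L = 1.59 m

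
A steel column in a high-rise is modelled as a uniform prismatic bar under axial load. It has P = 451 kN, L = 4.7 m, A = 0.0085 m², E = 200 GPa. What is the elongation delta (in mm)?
Model: a uniform prismatic bar under axial load, so delta = (P·L) / (A·E).
Convert to SI units:
  P = 451 kN = 451000 N
  E = 200 GPa = 2 × 10¹¹ Pa
Substitute:
  delta = (451000 × 4.7) / (0.0085 × (2 × 10¹¹))
  delta = 0.001247 m
Convert: delta = 0.001247 m = 1.247 mm
Final answer: delta = 1.247 mm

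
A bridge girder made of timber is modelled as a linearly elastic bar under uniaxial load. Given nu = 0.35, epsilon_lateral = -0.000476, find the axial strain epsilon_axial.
Model: a linearly elastic bar under uniaxial load, so epsilon_lateral = -nu·epsilon_axial.
Solve for epsilon_axial: epsilon_axial = -epsilon_lateral / nu.
Substitute:
  epsilon_axial = -(-0.000476) / 0.35
  epsilon_axial = 0.00136
Final answer: epsilon_axial = 0.00136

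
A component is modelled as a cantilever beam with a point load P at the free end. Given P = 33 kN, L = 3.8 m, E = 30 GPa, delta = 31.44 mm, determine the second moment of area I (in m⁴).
Model: a cantilever beam with a point load P at the free end, so delta = (P·L^3) / (3·E·I).
Solve for I: I = (P·L^3) / (3·delta·E).
Convert to SI units:
  P = 33 kN = 33000 N
  E = 30 GPa = 3 × 10¹⁰ Pa
  delta = 31.44 mm = 0.03144 m
Substitute:
  I = (33000 × 3.8^3) / (3 × 0.03144 × (3 × 10¹⁰))
  I = 0.0006399 m⁴
Final answer: I = 0.0006399 m⁴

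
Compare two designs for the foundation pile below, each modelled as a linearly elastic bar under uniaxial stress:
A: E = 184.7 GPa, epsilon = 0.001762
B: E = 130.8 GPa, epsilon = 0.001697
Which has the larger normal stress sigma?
Model: a linearly elastic bar under uniaxial stress, so sigma = E·epsilon (SI units).
  A: sigma = (1.847 × 10¹¹) × 0.001762 = 3.254 × 10⁸ Pa = 325.4 MPa
  B: sigma = (1.308 × 10¹¹) × 0.001697 = 2.22 × 10⁸ Pa = 222 MPa
325.4 MPa > 222 MPa, so A is larger.
Final answer: A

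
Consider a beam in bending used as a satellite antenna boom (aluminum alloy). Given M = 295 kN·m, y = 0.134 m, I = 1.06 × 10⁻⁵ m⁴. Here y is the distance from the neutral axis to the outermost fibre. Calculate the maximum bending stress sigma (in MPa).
Model: a beam in bending, so sigma = (M·y) / I.
Convert to SI units:
  M = 295 kN·m = 295000 N·m
Substitute:
  sigma = (295000 × 0.134) / (1.06 × 10⁻⁵)
  sigma = 3.729 × 10⁹ Pa
Convert: sigma = 3.729 × 10⁹ Pa = 3729 MPa
Final answer: sigma = 3729 MPa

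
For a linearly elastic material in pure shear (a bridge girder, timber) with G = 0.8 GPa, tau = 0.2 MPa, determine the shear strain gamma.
Model: a linearly elastic material in pure shear, so tau = G·gamma.
Solve for gamma: gamma = tau / G.
Convert to SI units:
  G = 0.8 GPa = 8 × 10⁸ Pa
  tau = 0.2 MPa = 200000 Pa
Substitute:
  gamma = 200000 / (8 × 10⁸)
  gamma = 0.00025
Final answer: gamma = 0.00025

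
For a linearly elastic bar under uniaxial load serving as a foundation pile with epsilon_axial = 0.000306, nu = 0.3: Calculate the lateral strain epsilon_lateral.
Model: a linearly elastic bar under uniaxial load, so epsilon_lateral = -nu·epsilon_axial.
Substitute:
  epsilon_lateral = -(0.3 × 0.000306)
  epsilon_lateral = -9.18 × 10⁻⁵
Final answer: epsilon_lateral = -9.18 × 10⁻⁵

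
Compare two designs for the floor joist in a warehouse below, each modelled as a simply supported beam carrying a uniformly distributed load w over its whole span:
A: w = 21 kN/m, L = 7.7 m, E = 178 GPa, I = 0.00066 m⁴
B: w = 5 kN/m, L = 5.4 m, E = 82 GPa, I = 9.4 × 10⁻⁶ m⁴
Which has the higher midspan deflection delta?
Model: a simply supported beam carrying a uniformly distributed load w over its whole span, so delta = (5·w·L^4) / (384·E·I) (SI units).
  A: delta = (5 × 21000 × 7.7^4) / (384 × (1.78 × 10¹¹) × 0.00066) = 0.008182 m = 8.182 mm
  B: delta = (5 × 5000 × 5.4^4) / (384 × (8.2 × 10¹⁰) × (9.4 × 10⁻⁶)) = 0.07182 m = 71.82 mm
71.82 mm > 8.182 mm, so B is larger.
Final answer: B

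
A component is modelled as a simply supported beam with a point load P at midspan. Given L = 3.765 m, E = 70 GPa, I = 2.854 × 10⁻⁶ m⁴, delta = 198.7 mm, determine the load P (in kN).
Model: a simply supported beam with a point load P at midspan, so delta = (P·L^3) / (48·E·I).
Solve for P: P = (48·delta·E·I) / L^3.
Convert to SI units:
  E = 70 GPa = 7 × 10¹⁰ Pa
  delta = 198.7 mm = 0.1987 m
Substitute:
  P = (48 × 0.1987 × (7 × 10¹⁰) × (2.854 × 10⁻⁶)) / 3.765^3
  P = 35700 N
Convert: P = 35700 N = 35.7 kN
Final answer: P = 35.7 kN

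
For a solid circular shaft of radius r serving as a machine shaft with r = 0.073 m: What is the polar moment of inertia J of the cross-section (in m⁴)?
Model: a solid circular shaft of radius r, so J = (π·r^4) / 2.
Substitute:
  J = (π × 0.073^4) / 2
  J = 4.461 × 10⁻⁵ m⁴
Final answer: J = 4.461 × 10⁻⁵ m⁴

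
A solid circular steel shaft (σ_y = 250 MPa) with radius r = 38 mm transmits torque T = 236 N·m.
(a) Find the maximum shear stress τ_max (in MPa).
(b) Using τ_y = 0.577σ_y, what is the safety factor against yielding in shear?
(a) For a solid circular shaft, τ_max = T·r/J with J = π·r^4/2, i.e. τ_max = 2·T / (π·r^3). Convert r = 38 mm = 0.038 m.
  τ_max = (2 × 236) / (π × 0.038^3) = 2.738 × 10⁶ Pa = 2.738 MPa
(b) τ_y = 0.577 × 250 = 144.25 MPa
  SF = τ_y/τ_max = 144.25 / 2.738 = 52.68
Final answer: (a) τ_max = 2.738 MPa, (b) SF = 52.68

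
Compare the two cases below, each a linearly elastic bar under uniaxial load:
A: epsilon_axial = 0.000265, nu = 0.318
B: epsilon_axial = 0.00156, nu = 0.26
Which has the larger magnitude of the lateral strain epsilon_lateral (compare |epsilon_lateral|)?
Model: a linearly elastic bar under uniaxial load, so epsilon_lateral = -nu·epsilon_axial (SI units).
  A: epsilon_lateral = -(0.318 × 0.000265) = -8.427 × 10⁻⁵
  B: epsilon_lateral = -(0.26 × 0.00156) = -0.0004056
|epsilon_lateral|: A = 8.427 × 10⁻⁵, B = 0.0004056, so B is larger in magnitude.
Final answer: B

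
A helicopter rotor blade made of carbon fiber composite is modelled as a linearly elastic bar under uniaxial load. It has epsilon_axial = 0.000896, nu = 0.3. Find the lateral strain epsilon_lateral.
Model: a linearly elastic bar under uniaxial load, so epsilon_lateral = -nu·epsilon_axial.
Substitute:
  epsilon_lateral = -(0.3 × 0.000896)
  epsilon_lateral = -0.0002688
Final answer: epsilon_lateral = -0.0002688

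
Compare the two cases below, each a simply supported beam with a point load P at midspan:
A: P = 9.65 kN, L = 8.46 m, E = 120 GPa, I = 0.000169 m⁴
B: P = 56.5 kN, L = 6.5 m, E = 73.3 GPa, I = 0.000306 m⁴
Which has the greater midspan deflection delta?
Model: a simply supported beam with a point load P at midspan, so delta = (P·L^3) / (48·E·I) (SI units).
  A: delta = (9650 × 8.46^3) / (48 × (1.2 × 10¹¹) × 0.000169) = 0.006002 m = 6.002 mm
  B: delta = (56500 × 6.5^3) / (48 × (7.33 × 10¹⁰) × 0.000306) = 0.01441 m = 14.41 mm
14.41 mm > 6.002 mm, so B is larger.
Final answer: B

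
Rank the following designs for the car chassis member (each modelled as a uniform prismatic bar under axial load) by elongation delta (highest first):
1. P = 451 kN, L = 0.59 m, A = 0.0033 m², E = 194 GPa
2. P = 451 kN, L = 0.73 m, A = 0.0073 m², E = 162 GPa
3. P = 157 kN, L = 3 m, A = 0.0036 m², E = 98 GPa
Model: a uniform prismatic bar under axial load, so delta = (P·L) / (A·E) (SI units).
  Case 1: delta = (451000 × 0.59) / (0.0033 × (1.94 × 10¹¹)) = 0.0004156 m = 0.4156 mm
  Case 2: delta = (451000 × 0.73) / (0.0073 × (1.62 × 10¹¹)) = 0.0002784 m = 0.2784 mm
  Case 3: delta = (157000 × 3) / (0.0036 × (9.8 × 10¹⁰)) = 0.001335 m = 1.335 mm
Ordering: 1.335 mm (case 3) > 0.4156 mm (case 1) > 0.2784 mm (case 2)
Final answer: 3, 1, 2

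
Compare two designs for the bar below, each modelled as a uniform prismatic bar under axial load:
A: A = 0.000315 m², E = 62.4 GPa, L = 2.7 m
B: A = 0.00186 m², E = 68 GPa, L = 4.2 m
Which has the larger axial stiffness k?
Model: a uniform prismatic bar under axial load, so k = (A·E) / L (SI units).
  A: k = (0.000315 × (6.24 × 10¹⁰)) / 2.7 = 7.28 × 10⁶ N/m = 7.28 MN/m
  B: k = (0.00186 × (6.8 × 10¹⁰)) / 4.2 = 3.011 × 10⁷ N/m = 30.11 MN/m
30.11 MN/m > 7.28 MN/m, so B is larger.
Final answer: B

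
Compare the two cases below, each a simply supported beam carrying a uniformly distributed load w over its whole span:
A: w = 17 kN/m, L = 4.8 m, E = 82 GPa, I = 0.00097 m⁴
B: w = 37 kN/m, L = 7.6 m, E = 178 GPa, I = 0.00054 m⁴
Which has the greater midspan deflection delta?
Model: a simply supported beam carrying a uniformly distributed load w over its whole span, so delta = (5·w·L^4) / (384·E·I) (SI units).
  A: delta = (5 × 17000 × 4.8^4) / (384 × (8.2 × 10¹⁰) × 0.00097) = 0.001477 m = 1.477 mm
  B: delta = (5 × 37000 × 7.6^4) / (384 × (1.78 × 10¹¹) × 0.00054) = 0.01672 m = 16.72 mm
16.72 mm > 1.477 mm, so B is larger.
Final answer: B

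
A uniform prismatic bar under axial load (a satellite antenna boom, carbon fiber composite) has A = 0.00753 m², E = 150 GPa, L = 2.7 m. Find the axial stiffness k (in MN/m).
Model: a uniform prismatic bar under axial load, so k = (A·E) / L.
Convert to SI units:
  E = 150 GPa = 1.5 × 10¹¹ Pa
Substitute:
  k = (0.00753 × (1.5 × 10¹¹)) / 2.7
  k = 4.183 × 10⁸ N/m
Convert: k = 4.183 × 10⁸ N/m = 418.3 MN/m
Final answer: k = 418.3 MN/m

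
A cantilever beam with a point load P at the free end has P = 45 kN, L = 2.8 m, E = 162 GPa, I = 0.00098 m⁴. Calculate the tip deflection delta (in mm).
Model: a cantilever beam with a point load P at the free end, so delta = (P·L^3) / (3·E·I).
Convert to SI units:
  P = 45 kN = 45000 N
  E = 162 GPa = 1.62 × 10¹¹ Pa
Substitute:
  delta = (45000 × 2.8^3) / (3 × (1.62 × 10¹¹) × 0.00098)
  delta = 0.002074 m
Convert: delta = 0.002074 m = 2.074 mm
Final answer: delta = 2.074 mm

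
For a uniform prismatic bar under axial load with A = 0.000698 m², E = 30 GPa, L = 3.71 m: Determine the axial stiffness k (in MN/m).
Model: a uniform prismatic bar under axial load, so k = (A·E) / L.
Convert to SI units:
  E = 30 GPa = 3 × 10¹⁰ Pa
Substitute:
  k = (0.000698 × (3 × 10¹⁰)) / 3.71
  k = 5.644 × 10⁶ N/m
Convert: k = 5.644 × 10⁶ N/m = 5.644 MN/m
Final answer: k = 5.644 MN/m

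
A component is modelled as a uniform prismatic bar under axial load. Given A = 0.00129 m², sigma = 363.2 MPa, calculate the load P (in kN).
Model: a uniform prismatic bar under axial load, so sigma = P / A.
Solve for P: P = sigma·A.
Convert to SI units:
  sigma = 363.2 MPa = 3.632 × 10⁸ Pa
Substitute:
  P = (3.632 × 10⁸) × 0.00129
  P = 468500 N
Convert: P = 468500 N = 468.5 kN
Final answer: P = 468.5 kN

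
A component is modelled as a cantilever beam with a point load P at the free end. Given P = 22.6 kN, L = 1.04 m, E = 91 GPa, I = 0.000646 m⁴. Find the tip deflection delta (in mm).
Model: a cantilever beam with a point load P at the free end, so delta = (P·L^3) / (3·E·I).
Convert to SI units:
  P = 22.6 kN = 22600 N
  E = 91 GPa = 9.1 × 10¹⁰ Pa
Substitute:
  delta = (22600 × 1.04^3) / (3 × (9.1 × 10¹⁰) × 0.000646)
  delta = 0.0001441 m
Convert: delta = 0.0001441 m = 0.1441 mm
Final answer: delta = 0.1441 mm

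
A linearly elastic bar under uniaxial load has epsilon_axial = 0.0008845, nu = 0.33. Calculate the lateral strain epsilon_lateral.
Model: a linearly elastic bar under uniaxial load, so epsilon_lateral = -nu·epsilon_axial.
Substitute:
  epsilon_lateral = -(0.33 × 0.0008845)
  epsilon_lateral = -0.0002919
Final answer: epsilon_lateral = -0.0002919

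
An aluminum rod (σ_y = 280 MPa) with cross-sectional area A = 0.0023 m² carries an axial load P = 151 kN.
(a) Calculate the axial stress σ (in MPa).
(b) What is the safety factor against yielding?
(a) Axial stress σ = P/A. Convert P = 151 kN = 151000 N.
  σ = 151000 / 0.0023 = 6.565 × 10⁷ Pa = 65.65 MPa
(b) Safety factor SF = σ_y/σ = 280 / 65.65 = 4.265
Final answer: (a) σ = 65.65 MPa, (b) SF = 4.265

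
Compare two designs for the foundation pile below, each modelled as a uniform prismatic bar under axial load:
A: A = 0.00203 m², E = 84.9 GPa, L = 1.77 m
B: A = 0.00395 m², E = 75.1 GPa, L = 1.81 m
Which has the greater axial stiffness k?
Model: a uniform prismatic bar under axial load, so k = (A·E) / L (SI units).
  A: k = (0.00203 × (8.49 × 10¹⁰)) / 1.77 = 9.737 × 10⁷ N/m = 97.37 MN/m
  B: k = (0.00395 × (7.51 × 10¹⁰)) / 1.81 = 1.639 × 10⁸ N/m = 163.9 MN/m
163.9 MN/m > 97.37 MN/m, so B is larger.
Final answer: B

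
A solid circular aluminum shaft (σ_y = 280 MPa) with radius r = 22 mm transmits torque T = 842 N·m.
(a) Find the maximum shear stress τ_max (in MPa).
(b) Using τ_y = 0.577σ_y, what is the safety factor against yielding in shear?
(a) For a solid circular shaft, τ_max = T·r/J with J = π·r^4/2, i.e. τ_max = 2·T / (π·r^3). Convert r = 22 mm = 0.022 m.
  τ_max = (2 × 842) / (π × 0.022^3) = 5.034 × 10⁷ Pa = 50.34 MPa
(b) τ_y = 0.577 × 280 = 161.56 MPa
  SF = τ_y/τ_max = 161.56 / 50.34 = 3.209
Final answer: (a) τ_max = 50.34 MPa, (b) SF = 3.209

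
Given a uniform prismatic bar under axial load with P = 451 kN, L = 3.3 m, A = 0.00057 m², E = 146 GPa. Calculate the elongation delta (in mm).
Model: a uniform prismatic bar under axial load, so delta = (P·L) / (A·E).
Convert to SI units:
  P = 451 kN = 451000 N
  E = 146 GPa = 1.46 × 10¹¹ Pa
Substitute:
  delta = (451000 × 3.3) / (0.00057 × (1.46 × 10¹¹))
  delta = 0.01788 m
Convert: delta = 0.01788 m = 17.88 mm
Final answer: delta = 17.88 mm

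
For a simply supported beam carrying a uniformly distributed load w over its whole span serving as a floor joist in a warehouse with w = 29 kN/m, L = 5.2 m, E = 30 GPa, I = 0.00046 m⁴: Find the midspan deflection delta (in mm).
Model: a simply supported beam carrying a uniformly distributed load w over its whole span, so delta = (5·w·L^4) / (384·E·I).
Convert to SI units:
  w = 29 kN/m = 29000 N/m
  E = 30 GPa = 3 × 10¹⁰ Pa
Substitute:
  delta = (5 × 29000 × 5.2^4) / (384 × (3 × 10¹⁰) × 0.00046)
  delta = 0.02001 m
Convert: delta = 0.02001 m = 20.01 mm
Final answer: delta = 20.01 mm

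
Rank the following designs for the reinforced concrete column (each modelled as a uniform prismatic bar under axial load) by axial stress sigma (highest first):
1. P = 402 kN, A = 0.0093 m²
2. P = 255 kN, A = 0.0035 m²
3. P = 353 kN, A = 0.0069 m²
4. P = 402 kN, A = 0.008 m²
Model: a uniform prismatic bar under axial load, so sigma = P / A (SI units).
  Case 1: sigma = 402000 / 0.0093 = 4.323 × 10⁷ Pa = 43.23 MPa
  Case 2: sigma = 255000 / 0.0035 = 7.286 × 10⁷ Pa = 72.86 MPa
  Case 3: sigma = 353000 / 0.0069 = 5.116 × 10⁷ Pa = 51.16 MPa
  Case 4: sigma = 402000 / 0.008 = 5.025 × 10⁷ Pa = 50.25 MPa
Ordering: 72.86 MPa (case 2) > 51.16 MPa (case 3) > 50.25 MPa (case 4) > 43.23 MPa (case 1)
Final answer: 2, 3, 4, 1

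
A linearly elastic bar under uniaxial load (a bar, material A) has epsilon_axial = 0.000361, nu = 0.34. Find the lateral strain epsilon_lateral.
Model: a linearly elastic bar under uniaxial load, so epsilon_lateral = -nu·epsilon_axial.
Substitute:
  epsilon_lateral = -(0.34 × 0.000361)
  epsilon_lateral = -0.0001227
Final answer: epsilon_lateral = -0.0001227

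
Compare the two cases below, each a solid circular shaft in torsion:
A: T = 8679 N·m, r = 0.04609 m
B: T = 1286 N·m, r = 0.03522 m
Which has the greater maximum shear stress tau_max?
Model: a solid circular shaft in torsion, so tau_max = (2·T) / (π·r^3) (SI units).
  A: tau_max = (2 × 8679) / (π × 0.04609^3) = 5.643 × 10⁷ Pa = 56.43 MPa
  B: tau_max = (2 × 1286) / (π × 0.03522^3) = 1.874 × 10⁷ Pa = 18.74 MPa
56.43 MPa > 18.74 MPa, so A is larger.
Final answer: A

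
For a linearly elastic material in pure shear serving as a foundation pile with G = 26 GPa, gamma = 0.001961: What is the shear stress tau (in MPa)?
Model: a linearly elastic material in pure shear, so tau = G·gamma.
Convert to SI units:
  G = 26 GPa = 2.6 × 10¹⁰ Pa
Substitute:
  tau = (2.6 × 10¹⁰) × 0.001961
  tau = 5.099 × 10⁷ Pa
Convert: tau = 5.099 × 10⁷ Pa = 50.99 MPa
Final answer: tau = 50.99 MPa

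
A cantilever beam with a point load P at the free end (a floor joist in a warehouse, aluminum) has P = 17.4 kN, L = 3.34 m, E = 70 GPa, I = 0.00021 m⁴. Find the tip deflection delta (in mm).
Model: a cantilever beam with a point load P at the free end, so delta = (P·L^3) / (3·E·I).
Convert to SI units:
  P = 17.4 kN = 17400 N
  E = 70 GPa = 7 × 10¹⁰ Pa
Substitute:
  delta = (17400 × 3.34^3) / (3 × (7 × 10¹⁰) × 0.00021)
  delta = 0.0147 m
Convert: delta = 0.0147 m = 14.7 mm
Final answer: delta = 14.7 mm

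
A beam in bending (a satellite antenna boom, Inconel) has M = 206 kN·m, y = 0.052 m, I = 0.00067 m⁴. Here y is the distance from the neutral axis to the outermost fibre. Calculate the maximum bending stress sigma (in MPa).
Model: a beam in bending, so sigma = (M·y) / I.
Convert to SI units:
  M = 206 kN·m = 206000 N·m
Substitute:
  sigma = (206000 × 0.052) / 0.00067
  sigma = 1.599 × 10⁷ Pa
Convert: sigma = 1.599 × 10⁷ Pa = 15.99 MPa
Final answer: sigma = 15.99 MPa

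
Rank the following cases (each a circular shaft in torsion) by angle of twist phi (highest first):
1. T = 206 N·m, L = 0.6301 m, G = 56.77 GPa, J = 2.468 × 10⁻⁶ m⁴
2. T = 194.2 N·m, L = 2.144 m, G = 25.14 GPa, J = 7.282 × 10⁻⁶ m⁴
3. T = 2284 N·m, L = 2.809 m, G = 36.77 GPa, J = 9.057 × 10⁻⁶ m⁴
Model: a circular shaft in torsion, so phi = (T·L) / (G·J) (SI units).
  Case 1: phi = (206 × 0.6301) / ((5.677 × 10¹⁰) × (2.468 × 10⁻⁶)) = 0.0009264 rad = 0.05308°
  Case 2: phi = (194.2 × 2.144) / ((2.514 × 10¹⁰) × (7.282 × 10⁻⁶)) = 0.002274 rad = 0.1303°
  Case 3: phi = (2284 × 2.809) / ((3.677 × 10¹⁰) × (9.057 × 10⁻⁶)) = 0.01927 rad = 1.104°
Ordering: 1.104° (case 3) > 0.1303° (case 2) > 0.05308° (case 1)
Final answer: 3, 2, 1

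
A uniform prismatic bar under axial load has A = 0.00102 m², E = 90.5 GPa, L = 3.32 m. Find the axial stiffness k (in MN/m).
Model: a uniform prismatic bar under axial load, so k = (A·E) / L.
Convert to SI units:
  E = 90.5 GPa = 9.05 × 10¹⁰ Pa
Substitute:
  k = (0.00102 × (9.05 × 10¹⁰)) / 3.32
  k = 2.78 × 10⁷ N/m
Convert: k = 2.78 × 10⁷ N/m = 27.8 MN/m
Final answer: k = 27.8 MN/m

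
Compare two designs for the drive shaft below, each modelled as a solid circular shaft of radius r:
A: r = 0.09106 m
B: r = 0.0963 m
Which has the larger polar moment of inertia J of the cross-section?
Model: a solid circular shaft of radius r, so J = (π·r^4) / 2 (SI units).
  A: J = (π × 0.09106^4) / 2 = 0.000108 m⁴
  B: J = (π × 0.0963^4) / 2 = 0.0001351 m⁴
0.0001351 m⁴ > 0.000108 m⁴, so B is larger.
Final answer: B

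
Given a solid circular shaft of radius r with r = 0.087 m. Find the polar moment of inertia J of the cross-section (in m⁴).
Model: a solid circular shaft of radius r, so J = (π·r^4) / 2.
Substitute:
  J = (π × 0.087^4) / 2
  J = 8.999 × 10⁻⁵ m⁴
Final answer: J = 8.999 × 10⁻⁵ m⁴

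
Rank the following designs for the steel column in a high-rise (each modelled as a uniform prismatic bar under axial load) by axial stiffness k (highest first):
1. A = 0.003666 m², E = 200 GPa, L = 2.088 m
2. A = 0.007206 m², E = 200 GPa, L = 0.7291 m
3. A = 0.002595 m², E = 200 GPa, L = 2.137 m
Model: a uniform prismatic bar under axial load, so k = (A·E) / L (SI units).
  Case 1: k = (0.003666 × (2 × 10¹¹)) / 2.088 = 3.511 × 10⁸ N/m = 351.1 MN/m
  Case 2: k = (0.007206 × (2 × 10¹¹)) / 0.7291 = 1.977 × 10⁹ N/m = 1977 MN/m
  Case 3: k = (0.002595 × (2 × 10¹¹)) / 2.137 = 2.429 × 10⁸ N/m = 242.9 MN/m
Ordering: 1977 MN/m (case 2) > 351.1 MN/m (case 1) > 242.9 MN/m (case 3)
Final answer: 2, 1, 3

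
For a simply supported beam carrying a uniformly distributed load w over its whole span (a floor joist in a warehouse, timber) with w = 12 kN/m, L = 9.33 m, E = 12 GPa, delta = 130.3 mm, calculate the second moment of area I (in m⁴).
Model: a simply supported beam carrying a uniformly distributed load w over its whole span, so delta = (5·w·L^4) / (384·E·I).
Solve for I: I = (5·w·L^4) / (384·delta·E).
Convert to SI units:
  w = 12 kN/m = 12000 N/m
  E = 12 GPa = 1.2 × 10¹⁰ Pa
  delta = 130.3 mm = 0.1303 m
Substitute:
  I = (5 × 12000 × 9.33^4) / (384 × 0.1303 × (1.2 × 10¹⁰))
  I = 0.0007572 m⁴
Final answer: I = 0.0007572 m⁴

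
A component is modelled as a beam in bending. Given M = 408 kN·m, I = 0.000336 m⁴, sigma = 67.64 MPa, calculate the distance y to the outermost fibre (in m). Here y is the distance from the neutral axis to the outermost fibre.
Model: a beam in bending, so sigma = (M·y) / I.
Solve for y: y = (sigma·I) / M.
Convert to SI units:
  M = 408 kN·m = 408000 N·m
  sigma = 67.64 MPa = 6.764 × 10⁷ Pa
Substitute:
  y = ((6.764 × 10⁷) × 0.000336) / 408000
  y = 0.0557 m
Final answer: y = 0.0557 m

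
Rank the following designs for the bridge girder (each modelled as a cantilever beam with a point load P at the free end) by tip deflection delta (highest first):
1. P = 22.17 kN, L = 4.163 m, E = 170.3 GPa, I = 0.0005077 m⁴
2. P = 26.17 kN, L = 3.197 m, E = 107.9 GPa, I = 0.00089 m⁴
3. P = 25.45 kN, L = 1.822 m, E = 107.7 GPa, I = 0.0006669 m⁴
Model: a cantilever beam with a point load P at the free end, so delta = (P·L^3) / (3·E·I) (SI units).
  Case 1: delta = (22170 × 4.163^3) / (3 × (1.703 × 10¹¹) × 0.0005077) = 0.006167 m = 6.167 mm
  Case 2: delta = (26170 × 3.197^3) / (3 × (1.079 × 10¹¹) × 0.00089) = 0.002968 m = 2.968 mm
  Case 3: delta = (25450 × 1.822^3) / (3 × (1.077 × 10¹¹) × 0.0006669) = 0.0007144 m = 0.7144 mm
Ordering: 6.167 mm (case 1) > 2.968 mm (case 2) > 0.7144 mm (case 3)
Final answer: 1, 2, 3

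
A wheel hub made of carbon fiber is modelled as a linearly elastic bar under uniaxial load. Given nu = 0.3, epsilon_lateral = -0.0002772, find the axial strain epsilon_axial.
Model: a linearly elastic bar under uniaxial load, so epsilon_lateral = -nu·epsilon_axial.
Solve for epsilon_axial: epsilon_axial = -epsilon_lateral / nu.
Substitute:
  epsilon_axial = -(-0.0002772) / 0.3
  epsilon_axial = 0.000924
Final answer: epsilon_axial = 0.000924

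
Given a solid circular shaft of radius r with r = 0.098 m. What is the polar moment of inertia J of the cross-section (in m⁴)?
Model: a solid circular shaft of radius r, so J = (π·r^4) / 2.
Substitute:
  J = (π × 0.098^4) / 2
  J = 0.0001449 m⁴
Final answer: J = 0.0001449 m⁴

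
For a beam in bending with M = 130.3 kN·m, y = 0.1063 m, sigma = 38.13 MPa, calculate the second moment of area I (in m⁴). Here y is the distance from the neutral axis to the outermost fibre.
Model: a beam in bending, so sigma = (M·y) / I.
Solve for I: I = (M·y) / sigma.
Convert to SI units:
  M = 130.3 kN·m = 130300 N·m
  sigma = 38.13 MPa = 3.813 × 10⁷ Pa
Substitute:
  I = (130300 × 0.1063) / (3.813 × 10⁷)
  I = 0.0003633 m⁴
Final answer: I = 0.0003633 m⁴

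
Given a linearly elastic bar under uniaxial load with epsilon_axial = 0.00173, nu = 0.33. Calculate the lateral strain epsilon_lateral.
Model: a linearly elastic bar under uniaxial load, so epsilon_lateral = -nu·epsilon_axial.
Substitute:
  epsilon_lateral = -(0.33 × 0.00173)
  epsilon_lateral = -0.0005709
Final answer: epsilon_lateral = -0.0005709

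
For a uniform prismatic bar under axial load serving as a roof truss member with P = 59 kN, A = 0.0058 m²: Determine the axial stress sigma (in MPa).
Model: a uniform prismatic bar under axial load, so sigma = P / A.
Convert to SI units:
  P = 59 kN = 59000 N
Substitute:
  sigma = 59000 / 0.0058
  sigma = 1.017 × 10⁷ Pa
Convert: sigma = 1.017 × 10⁷ Pa = 10.17 MPa
Final answer: sigma = 10.17 MPa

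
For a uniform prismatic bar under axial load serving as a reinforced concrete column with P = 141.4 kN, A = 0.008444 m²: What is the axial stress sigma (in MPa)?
Model: a uniform prismatic bar under axial load, so sigma = P / A.
Convert to SI units:
  P = 141.4 kN = 141400 N
Substitute:
  sigma = 141400 / 0.008444
  sigma = 1.675 × 10⁷ Pa
Convert: sigma = 1.675 × 10⁷ Pa = 16.75 MPa
Final answer: sigma = 16.75 MPa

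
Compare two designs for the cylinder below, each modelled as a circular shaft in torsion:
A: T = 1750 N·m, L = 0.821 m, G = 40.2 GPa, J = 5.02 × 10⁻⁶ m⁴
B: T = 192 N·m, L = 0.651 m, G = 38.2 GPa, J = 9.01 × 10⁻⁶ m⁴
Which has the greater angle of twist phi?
Model: a circular shaft in torsion, so phi = (T·L) / (G·J) (SI units).
  A: phi = (1750 × 0.821) / ((4.02 × 10¹⁰) × (5.02 × 10⁻⁶)) = 0.00712 rad = 0.4079°
  B: phi = (192 × 0.651) / ((3.82 × 10¹⁰) × (9.01 × 10⁻⁶)) = 0.0003632 rad = 0.02081°
0.4079° > 0.02081°, so A is larger.
Final answer: A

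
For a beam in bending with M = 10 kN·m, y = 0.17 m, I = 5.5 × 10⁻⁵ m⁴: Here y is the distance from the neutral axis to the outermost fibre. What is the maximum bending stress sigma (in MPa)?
Model: a beam in bending, so sigma = (M·y) / I.
Convert to SI units:
  M = 10 kN·m = 10000 N·m
Substitute:
  sigma = (10000 × 0.17) / (5.5 × 10⁻⁵)
  sigma = 3.091 × 10⁷ Pa
Convert: sigma = 3.091 × 10⁷ Pa = 30.91 MPa
Final answer: sigma = 30.91 MPa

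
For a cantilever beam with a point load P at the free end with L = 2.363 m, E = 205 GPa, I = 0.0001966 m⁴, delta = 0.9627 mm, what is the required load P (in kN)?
Model: a cantilever beam with a point load P at the free end, so delta = (P·L^3) / (3·E·I).
Solve for P: P = (3·delta·E·I) / L^3.
Convert to SI units:
  E = 205 GPa = 2.05 × 10¹¹ Pa
  delta = 0.9627 mm = 0.0009627 m
Substitute:
  P = (3 × 0.0009627 × (2.05 × 10¹¹) × 0.0001966) / 2.363^3
  P = 8822 N
Convert: P = 8822 N = 8.822 kN
Final answer: P = 8.822 kN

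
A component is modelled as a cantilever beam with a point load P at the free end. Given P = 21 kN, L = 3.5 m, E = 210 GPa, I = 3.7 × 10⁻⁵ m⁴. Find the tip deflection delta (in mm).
Model: a cantilever beam with a point load P at the free end, so delta = (P·L^3) / (3·E·I).
Convert to SI units:
  P = 21 kN = 21000 N
  E = 210 GPa = 2.1 × 10¹¹ Pa
Substitute:
  delta = (21000 × 3.5^3) / (3 × (2.1 × 10¹¹) × (3.7 × 10⁻⁵))
  delta = 0.03863 m
Convert: delta = 0.03863 m = 38.63 mm
Final answer: delta = 38.63 mm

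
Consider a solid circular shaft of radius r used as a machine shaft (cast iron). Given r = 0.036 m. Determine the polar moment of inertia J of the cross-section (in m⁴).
Model: a solid circular shaft of radius r, so J = (π·r^4) / 2.
Substitute:
  J = (π × 0.036^4) / 2
  J = 2.638 × 10⁻⁶ m⁴
Final answer: J = 2.638 × 10⁻⁶ m⁴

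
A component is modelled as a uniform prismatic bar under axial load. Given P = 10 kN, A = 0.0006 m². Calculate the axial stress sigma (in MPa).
Model: a uniform prismatic bar under axial load, so sigma = P / A.
Convert to SI units:
  P = 10 kN = 10000 N
Substitute:
  sigma = 10000 / 0.0006
  sigma = 1.667 × 10⁷ Pa
Convert: sigma = 1.667 × 10⁷ Pa = 16.67 MPa
Final answer: sigma = 16.67 MPa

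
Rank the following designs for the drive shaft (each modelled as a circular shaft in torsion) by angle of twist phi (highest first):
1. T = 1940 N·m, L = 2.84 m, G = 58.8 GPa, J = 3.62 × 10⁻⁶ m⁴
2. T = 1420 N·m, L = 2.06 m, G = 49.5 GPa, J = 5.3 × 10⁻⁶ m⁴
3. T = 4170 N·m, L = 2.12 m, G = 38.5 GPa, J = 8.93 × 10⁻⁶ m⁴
Model: a circular shaft in torsion, so phi = (T·L) / (G·J) (SI units).
  Case 1: phi = (1940 × 2.84) / ((5.88 × 10¹⁰) × (3.62 × 10⁻⁶)) = 0.02588 rad = 1.483°
  Case 2: phi = (1420 × 2.06) / ((4.95 × 10¹⁰) × (5.3 × 10⁻⁶)) = 0.01115 rad = 0.6388°
  Case 3: phi = (4170 × 2.12) / ((3.85 × 10¹⁰) × (8.93 × 10⁻⁶)) = 0.02571 rad = 1.473°
Ordering: 1.483° (case 1) > 1.473° (case 3) > 0.6388° (case 2)
Final answer: 1, 3, 2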